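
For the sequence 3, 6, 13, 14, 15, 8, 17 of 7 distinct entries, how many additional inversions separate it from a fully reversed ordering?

Maximum inversions for 7 distinct elements is C(7, 2) = 7·6/2 = 21.
Current inversions — for each element, count later smaller elements:
3: 0
6: 0
13: 1
14: 1
15: 1
8: 0
17: 0
Current total: 0 + 0 + 1 + 1 + 1 + 0 + 0 = 3
Shortfall: 21 − 3 = 18

18 inversions short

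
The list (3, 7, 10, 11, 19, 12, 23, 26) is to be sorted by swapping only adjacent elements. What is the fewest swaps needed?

1 adjacent swap

Minimum adjacent swaps = number of inversions (each swap of adjacent out-of-order elements removes one inversion and no swap can remove more).
Count inversions — for each element, later elements that are smaller:
3: none → 0
7: none → 0
10: none → 0
11: none → 0
19: 12 → 1
12: none → 0
23: none → 0
26: none → 0
Total inversions: 0 + 0 + 0 + 0 + 1 + 0 + 0 + 0 = 1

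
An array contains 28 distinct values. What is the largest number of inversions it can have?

The maximum occurs when the array is in strictly decreasing order: every one of the C(28, 2) pairs is inverted.
C(28, 2) = 28·27/2 = 378

378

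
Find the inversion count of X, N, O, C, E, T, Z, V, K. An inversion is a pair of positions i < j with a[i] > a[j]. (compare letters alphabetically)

17 inversions

Element-by-element contributions:
X → N, O, C, E, T, V, K → 7
N → C, E, K → 3
O → C, E, K → 3
C → none → 0
E → none → 0
T → K → 1
Z → V, K → 2
V → K → 1
K → none → 0
Sum: 7 + 3 + 3 + 0 + 0 + 1 + 2 + 1 + 0 = 17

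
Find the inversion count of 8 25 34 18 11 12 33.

Inversion pairs (indices are 0-based):
(1,3): 25 > 18
(1,4): 25 > 11
(1,5): 25 > 12
(2,3): 34 > 18
(2,4): 34 > 11
(2,5): 34 > 12
(2,6): 34 > 33
(3,4): 18 > 11
(3,5): 18 > 12
That's 9 pairs.

9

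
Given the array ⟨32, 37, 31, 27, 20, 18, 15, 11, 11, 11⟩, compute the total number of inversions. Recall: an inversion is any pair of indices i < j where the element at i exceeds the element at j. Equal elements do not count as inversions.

Count, for each position, how many later elements it exceeds:
32 → 31, 27, 20, 18, 15, 11, 11, 11 → 8
37 → 31, 27, 20, 18, 15, 11, 11, 11 → 8
31 → 27, 20, 18, 15, 11, 11, 11 → 7
27 → 20, 18, 15, 11, 11, 11 → 6
20 → 18, 15, 11, 11, 11 → 5
18 → 15, 11, 11, 11 → 4
15 → 11, 11, 11 → 3
11 → none → 0
11 → none → 0
11 → none → 0
Sum: 8 + 8 + 7 + 6 + 5 + 4 + 3 + 0 + 0 + 0 = 41

41 inversions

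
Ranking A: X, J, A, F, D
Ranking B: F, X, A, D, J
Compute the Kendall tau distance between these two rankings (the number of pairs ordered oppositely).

Assign each item its position (1..5) in the first ordering, then rewrite the second ordering as that position sequence:
positions: X→1, J→2, A→3, F→4, D→5
second ordering as positions: [4, 1, 3, 5, 2]
Discordant pairs = inversions in this position sequence.
4: 1, 3, 2 → 3
1: 0
3: 2 → 1
5: 2 → 1
2: 0
Total: 3 + 0 + 1 + 1 + 0 = 5

5 discordant pairs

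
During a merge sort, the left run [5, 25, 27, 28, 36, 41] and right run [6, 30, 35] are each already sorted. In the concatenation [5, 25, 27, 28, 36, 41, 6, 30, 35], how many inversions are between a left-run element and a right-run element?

For each element r of the right run, count left-run elements greater than r:
r = 6: 25, 27, 28, 36, 41 → 5
r = 30: 36, 41 → 2
r = 35: 36, 41 → 2
Cross-inversions: 5 + 2 + 2 = 9

9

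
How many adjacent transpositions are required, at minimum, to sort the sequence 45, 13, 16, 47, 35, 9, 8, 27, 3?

Adjacent swaps: 26

The minimum number of adjacent swaps to sort an array equals its inversion count, since every such swap removes exactly one inversion.
Count inversions — for each element, later elements that are smaller:
45: 13, 16, 35, 9, 8, 27, 3 → 7
13: 9, 8, 3 → 3
16: 9, 8, 3 → 3
47: 35, 9, 8, 27, 3 → 5
35: 9, 8, 27, 3 → 4
9: 8, 3 → 2
8: 3 → 1
27: 3 → 1
3: none → 0
Total inversions: 7 + 3 + 3 + 5 + 4 + 2 + 1 + 1 + 0 = 26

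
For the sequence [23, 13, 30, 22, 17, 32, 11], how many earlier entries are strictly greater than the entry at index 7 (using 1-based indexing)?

6

The element at index 7 is 11.
Elements before it: 23, 13, 30, 22, 17, 32
Those larger than 11: 23, 13, 30, 22, 17, 32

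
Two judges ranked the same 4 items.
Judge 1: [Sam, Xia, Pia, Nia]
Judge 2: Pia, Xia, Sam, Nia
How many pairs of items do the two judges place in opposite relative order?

Assign each item its position (1..4) in the first ordering, then rewrite the second ordering as that position sequence:
positions: Sam→1, Xia→2, Pia→3, Nia→4
second ordering as positions: [3, 2, 1, 4]
Discordant pairs = inversions in this position sequence.
3: 2, 1 → 2
2: 1 → 1
1: 0
4: 0
Total: 2 + 1 + 0 + 0 = 3

3 discordant pairs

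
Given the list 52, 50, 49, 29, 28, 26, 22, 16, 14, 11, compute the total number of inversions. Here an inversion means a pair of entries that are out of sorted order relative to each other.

45

Element-by-element contributions:
52: 9
50: 8
49: 7
29: 6
28: 5
26: 4
22: 3
16: 2
14: 1
11: 0
Sum: 9 + 8 + 7 + 6 + 5 + 4 + 3 + 2 + 1 + 0 = 45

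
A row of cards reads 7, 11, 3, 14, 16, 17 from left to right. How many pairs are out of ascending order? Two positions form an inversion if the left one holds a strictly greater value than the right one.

Out-of-order index pairs (0-indexed):
(0,2): 7 > 3
(1,2): 11 > 3
That's 2 pairs.

Out-of-order pairs: 2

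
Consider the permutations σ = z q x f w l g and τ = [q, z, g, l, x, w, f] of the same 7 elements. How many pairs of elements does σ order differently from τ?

Assign each item its position (1..7) in the first ordering, then rewrite the second ordering as that position sequence:
positions: z→1, q→2, x→3, f→4, w→5, l→6, g→7
second ordering as positions: [2, 1, 7, 6, 3, 5, 4]
Discordant pairs = inversions in this position sequence.
2: 1 → 1
1: 0
7: 6, 3, 5, 4 → 4
6: 3, 5, 4 → 3
3: 0
5: 4 → 1
4: 0
Total: 1 + 0 + 4 + 3 + 0 + 1 + 0 = 9

9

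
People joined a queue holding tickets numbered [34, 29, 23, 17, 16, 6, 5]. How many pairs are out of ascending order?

There are 21 out-of-order pairs.

For each element, count later entries that are smaller:
34 → 29, 23, 17, 16, 6, 5 → 6
29 → 23, 17, 16, 6, 5 → 5
23 → 17, 16, 6, 5 → 4
17 → 16, 6, 5 → 3
16 → 6, 5 → 2
6 → 5 → 1
5 → none → 0
Sum: 6 + 5 + 4 + 3 + 2 + 1 + 0 = 21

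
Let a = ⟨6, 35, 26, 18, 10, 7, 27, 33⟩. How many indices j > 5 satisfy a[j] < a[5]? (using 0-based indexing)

0 such elements

The element at index 5 is 7.
Elements after it: 27, 33
None of them are smaller than 7.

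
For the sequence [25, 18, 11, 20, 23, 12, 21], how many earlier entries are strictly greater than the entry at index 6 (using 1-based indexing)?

The element at index 6 is 12.
Elements before it: 25, 18, 11, 20, 23
Those larger than 12: 25, 18, 20, 23

4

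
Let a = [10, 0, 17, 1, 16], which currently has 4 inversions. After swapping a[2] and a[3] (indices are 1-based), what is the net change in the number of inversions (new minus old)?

+1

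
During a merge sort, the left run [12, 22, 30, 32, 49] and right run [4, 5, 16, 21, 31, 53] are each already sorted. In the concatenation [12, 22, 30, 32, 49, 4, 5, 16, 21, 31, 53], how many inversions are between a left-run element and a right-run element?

20 cross-inversions

Take each right-half value and tally the left-half values above it:
r = 4: 12, 22, 30, 32, 49 → 5
r = 5: 12, 22, 30, 32, 49 → 5
r = 16: 22, 30, 32, 49 → 4
r = 21: 22, 30, 32, 49 → 4
r = 31: 32, 49 → 2
r = 53: none → 0
Cross-inversions: 5 + 5 + 4 + 4 + 2 + 0 = 20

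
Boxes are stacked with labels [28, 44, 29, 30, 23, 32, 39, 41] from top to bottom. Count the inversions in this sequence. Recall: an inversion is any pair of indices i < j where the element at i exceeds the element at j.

Element-by-element contributions:
28 → 23 → 1
44 → 29, 30, 23, 32, 39, 41 → 6
29 → 23 → 1
30 → 23 → 1
23 → none → 0
32 → none → 0
39 → none → 0
41 → none → 0
Sum: 1 + 6 + 1 + 1 + 0 + 0 + 0 + 0 = 9

9 inversions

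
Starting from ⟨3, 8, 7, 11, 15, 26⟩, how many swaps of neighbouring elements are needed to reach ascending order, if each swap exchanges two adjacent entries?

Each adjacent swap fixes exactly one inversion, so the minimum swap count equals the number of inversions.
Count inversions — for each element, later elements that are smaller:
3: none → 0
8: 7 → 1
7: none → 0
11: none → 0
15: none → 0
26: none → 0
Total inversions: 0 + 1 + 0 + 0 + 0 + 0 = 1

1 adjacent swap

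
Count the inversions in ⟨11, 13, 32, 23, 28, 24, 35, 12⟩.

Sweep left to right; for each value list the smaller values that follow it:
11: 0
13: 1
32: 4
23: 1
28: 2
24: 1
35: 1
12: 0
Sum: 0 + 1 + 4 + 1 + 2 + 1 + 1 + 0 = 10

10 inversions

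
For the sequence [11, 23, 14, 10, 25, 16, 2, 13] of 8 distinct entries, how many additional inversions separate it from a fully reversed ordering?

12 inversions short

Maximum inversions for 8 distinct elements is C(8, 2) = 8·7/2 = 28.
Current inversions — for each element, count later smaller elements:
11: 2
23: 5
14: 3
10: 1
25: 3
16: 2
2: 0
13: 0
Current total: 2 + 5 + 3 + 1 + 3 + 2 + 0 + 0 = 16
Shortfall: 28 − 16 = 12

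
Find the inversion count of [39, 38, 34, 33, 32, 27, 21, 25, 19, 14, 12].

Element-by-element contributions:
39 → 38, 34, 33, 32, 27, 21, 25, 19, 14, 12 → 10
38 → 34, 33, 32, 27, 21, 25, 19, 14, 12 → 9
34 → 33, 32, 27, 21, 25, 19, 14, 12 → 8
33 → 32, 27, 21, 25, 19, 14, 12 → 7
32 → 27, 21, 25, 19, 14, 12 → 6
27 → 21, 25, 19, 14, 12 → 5
21 → 19, 14, 12 → 3
25 → 19, 14, 12 → 3
19 → 14, 12 → 2
14 → 12 → 1
12 → none → 0
Sum: 10 + 9 + 8 + 7 + 6 + 5 + 3 + 3 + 2 + 1 + 0 = 54

54 inversions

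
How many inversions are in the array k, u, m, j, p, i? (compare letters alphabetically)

Listing every pair i<j with a[i]>a[j] (using 1-based positions):
(1,4): k > j
(1,6): k > i
(2,3): u > m
(2,4): u > j
(2,5): u > p
(2,6): u > i
(3,4): m > j
(3,6): m > i
(4,6): j > i
(5,6): p > i
That's 10 pairs.

10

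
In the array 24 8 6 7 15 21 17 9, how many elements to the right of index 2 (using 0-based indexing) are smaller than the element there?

0 such elements

The element at index 2 is 6.
Elements after it: 7, 15, 21, 17, 9
None of them are smaller than 6.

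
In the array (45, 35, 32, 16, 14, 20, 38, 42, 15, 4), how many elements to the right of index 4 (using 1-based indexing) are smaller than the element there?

3 such elements

The element at index 4 is 16.
Elements after it: 14, 20, 38, 42, 15, 4
Those smaller than 16: 14, 15, 4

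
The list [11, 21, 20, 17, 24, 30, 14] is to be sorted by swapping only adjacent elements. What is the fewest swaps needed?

There are 8 adjacent swaps.

Each adjacent swap fixes exactly one inversion, so the minimum swap count equals the number of inversions.
Count inversions — for each element, later elements that are smaller:
11: none → 0
21: 20, 17, 14 → 3
20: 17, 14 → 2
17: 14 → 1
24: 14 → 1
30: 14 → 1
14: none → 0
Total inversions: 0 + 3 + 2 + 1 + 1 + 1 + 0 = 8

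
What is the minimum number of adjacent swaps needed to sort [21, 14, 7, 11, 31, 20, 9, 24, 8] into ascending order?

Minimum adjacent swaps = number of inversions (each swap of adjacent out-of-order elements removes one inversion and no swap can remove more).
Count inversions — for each element, later elements that are smaller:
21: 14, 7, 11, 20, 9, 8 → 6
14: 7, 11, 9, 8 → 4
7: none → 0
11: 9, 8 → 2
31: 20, 9, 24, 8 → 4
20: 9, 8 → 2
9: 8 → 1
24: 8 → 1
8: none → 0
Total inversions: 6 + 4 + 0 + 2 + 4 + 2 + 1 + 1 + 0 = 20

20 swaps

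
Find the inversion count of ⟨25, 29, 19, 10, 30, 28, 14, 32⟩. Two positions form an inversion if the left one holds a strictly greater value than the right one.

12 out-of-order pairs

For each element, count later entries that are smaller:
25 → 19, 10, 14 → 3
29 → 19, 10, 28, 14 → 4
19 → 10, 14 → 2
10 → none → 0
30 → 28, 14 → 2
28 → 14 → 1
14 → none → 0
32 → none → 0
Sum: 3 + 4 + 2 + 0 + 2 + 1 + 0 + 0 = 12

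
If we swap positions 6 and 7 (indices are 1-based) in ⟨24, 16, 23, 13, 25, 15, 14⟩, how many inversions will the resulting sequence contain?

Positions 6 and 7 hold 15 and 14; after swapping, the array is [24, 16, 23, 13, 25, 14, 15].
For each element, count later entries that are smaller:
24 → 16, 23, 13, 14, 15 → 5
16 → 13, 14, 15 → 3
23 → 13, 14, 15 → 3
13 → none → 0
25 → 14, 15 → 2
14 → none → 0
15 → none → 0
Sum: 5 + 3 + 3 + 0 + 2 + 0 + 0 = 13

Inversions: 13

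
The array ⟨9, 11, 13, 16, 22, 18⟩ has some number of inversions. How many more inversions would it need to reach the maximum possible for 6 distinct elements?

14 inversions short

Maximum inversions for 6 distinct elements is C(6, 2) = 6·5/2 = 15.
Current inversions — for each element, count later smaller elements:
9: 0
11: 0
13: 0
16: 0
22: 1
18: 0
Current total: 0 + 0 + 0 + 0 + 1 + 0 = 1
Shortfall: 15 − 1 = 14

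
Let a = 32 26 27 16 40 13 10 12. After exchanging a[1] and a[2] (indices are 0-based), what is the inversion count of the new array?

Positions 1 and 2 hold 26 and 27; after swapping, the array is [32, 27, 26, 16, 40, 13, 10, 12].
Element-by-element contributions:
32 → 27, 26, 16, 13, 10, 12 → 6
27 → 26, 16, 13, 10, 12 → 5
26 → 16, 13, 10, 12 → 4
16 → 13, 10, 12 → 3
40 → 13, 10, 12 → 3
13 → 10, 12 → 2
10 → none → 0
12 → none → 0
Sum: 6 + 5 + 4 + 3 + 3 + 2 + 0 + 0 = 23

Inversions: 23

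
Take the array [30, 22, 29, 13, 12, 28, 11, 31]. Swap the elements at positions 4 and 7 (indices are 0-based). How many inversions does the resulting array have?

Positions 4 and 7 hold 12 and 31; after swapping, the array is [30, 22, 29, 13, 31, 28, 11, 12].
Element-by-element contributions:
30: 6
22: 3
29: 4
13: 2
31: 3
28: 2
11: 0
12: 0
Sum: 6 + 3 + 4 + 2 + 3 + 2 + 0 + 0 = 20

20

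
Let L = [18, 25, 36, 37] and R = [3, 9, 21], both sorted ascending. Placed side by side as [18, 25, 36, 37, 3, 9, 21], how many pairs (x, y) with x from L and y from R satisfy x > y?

11 split inversions

Take each right-half value and tally the left-half values above it:
r = 3: 18, 25, 36, 37 → 4
r = 9: 18, 25, 36, 37 → 4
r = 21: 25, 36, 37 → 3
Cross-inversions: 4 + 4 + 3 = 11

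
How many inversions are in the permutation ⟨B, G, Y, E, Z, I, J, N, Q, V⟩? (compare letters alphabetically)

Inversions: 12

Count, for each position, how many later elements it exceeds:
B: 0
G: 1
Y: 6
E: 0
Z: 5
I: 0
J: 0
N: 0
Q: 0
V: 0
Sum: 0 + 1 + 6 + 0 + 5 + 0 + 0 + 0 + 0 + 0 = 12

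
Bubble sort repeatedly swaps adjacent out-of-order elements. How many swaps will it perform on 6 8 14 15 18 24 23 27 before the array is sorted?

There is 1 swap.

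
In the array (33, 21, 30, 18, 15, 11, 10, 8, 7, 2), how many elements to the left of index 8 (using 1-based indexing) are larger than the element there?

7 such elements

The element at index 8 is 8.
Elements before it: 33, 21, 30, 18, 15, 11, 10
Those larger than 8: 33, 21, 30, 18, 15, 11, 10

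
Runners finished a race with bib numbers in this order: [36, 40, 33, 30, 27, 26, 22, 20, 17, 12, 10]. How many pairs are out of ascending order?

54

Count, for each position, how many later elements it exceeds:
36 → 33, 30, 27, 26, 22, 20, 17, 12, 10 → 9
40 → 33, 30, 27, 26, 22, 20, 17, 12, 10 → 9
33 → 30, 27, 26, 22, 20, 17, 12, 10 → 8
30 → 27, 26, 22, 20, 17, 12, 10 → 7
27 → 26, 22, 20, 17, 12, 10 → 6
26 → 22, 20, 17, 12, 10 → 5
22 → 20, 17, 12, 10 → 4
20 → 17, 12, 10 → 3
17 → 12, 10 → 2
12 → 10 → 1
10 → none → 0
Sum: 9 + 9 + 8 + 7 + 6 + 5 + 4 + 3 + 2 + 1 + 0 = 54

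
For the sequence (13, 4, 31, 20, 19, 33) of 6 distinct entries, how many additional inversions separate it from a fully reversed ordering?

11

Maximum inversions for 6 distinct elements is C(6, 2) = 6·5/2 = 15.
Current inversions — for each element, count later smaller elements:
13: 1
4: 0
31: 2
20: 1
19: 0
33: 0
Current total: 1 + 0 + 2 + 1 + 0 + 0 = 4
Shortfall: 15 − 4 = 11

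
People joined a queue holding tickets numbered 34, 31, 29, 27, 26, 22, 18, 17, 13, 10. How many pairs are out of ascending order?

Count, for each position, how many later elements it exceeds:
34: 9
31: 8
29: 7
27: 6
26: 5
22: 4
18: 3
17: 2
13: 1
10: 0
Sum: 9 + 8 + 7 + 6 + 5 + 4 + 3 + 2 + 1 + 0 = 45

45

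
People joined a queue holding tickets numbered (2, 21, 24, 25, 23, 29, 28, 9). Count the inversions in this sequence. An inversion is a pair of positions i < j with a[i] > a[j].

Sweep left to right; for each value list the smaller values that follow it:
2: 0
21: 1
24: 2
25: 2
23: 1
29: 2
28: 1
9: 0
Sum: 0 + 1 + 2 + 2 + 1 + 2 + 1 + 0 = 9

9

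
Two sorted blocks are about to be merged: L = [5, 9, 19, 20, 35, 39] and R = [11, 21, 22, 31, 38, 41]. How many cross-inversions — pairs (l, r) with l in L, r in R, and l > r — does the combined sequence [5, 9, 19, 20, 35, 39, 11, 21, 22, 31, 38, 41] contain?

11

Count, for every r in R, how many entries of L exceed r:
r = 11: 19, 20, 35, 39 → 4
r = 21: 35, 39 → 2
r = 22: 35, 39 → 2
r = 31: 35, 39 → 2
r = 38: 39 → 1
r = 41: none → 0
Cross-inversions: 4 + 2 + 2 + 2 + 1 + 0 = 11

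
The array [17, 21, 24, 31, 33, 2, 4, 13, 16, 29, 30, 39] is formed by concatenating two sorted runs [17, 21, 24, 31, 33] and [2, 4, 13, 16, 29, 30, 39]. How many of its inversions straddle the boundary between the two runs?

Count, for every r in R, how many entries of L exceed r:
r = 2: 17, 21, 24, 31, 33 → 5
r = 4: 17, 21, 24, 31, 33 → 5
r = 13: 17, 21, 24, 31, 33 → 5
r = 16: 17, 21, 24, 31, 33 → 5
r = 29: 31, 33 → 2
r = 30: 31, 33 → 2
r = 39: none → 0
Cross-inversions: 5 + 5 + 5 + 5 + 2 + 2 + 0 = 24

24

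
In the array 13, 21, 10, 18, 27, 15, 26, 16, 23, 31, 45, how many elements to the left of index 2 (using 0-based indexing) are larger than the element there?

2 such elements

The element at index 2 is 10.
Elements before it: 13, 21
Those larger than 10: 13, 21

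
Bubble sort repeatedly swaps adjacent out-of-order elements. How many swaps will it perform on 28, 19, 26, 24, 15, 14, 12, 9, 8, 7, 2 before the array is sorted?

53

The minimum number of adjacent swaps to sort an array equals its inversion count, since every such swap removes exactly one inversion.
Count inversions — for each element, later elements that are smaller:
28: 19, 26, 24, 15, 14, 12, 9, 8, 7, 2 → 10
19: 15, 14, 12, 9, 8, 7, 2 → 7
26: 24, 15, 14, 12, 9, 8, 7, 2 → 8
24: 15, 14, 12, 9, 8, 7, 2 → 7
15: 14, 12, 9, 8, 7, 2 → 6
14: 12, 9, 8, 7, 2 → 5
12: 9, 8, 7, 2 → 4
9: 8, 7, 2 → 3
8: 7, 2 → 2
7: 2 → 1
2: none → 0
Total inversions: 10 + 7 + 8 + 7 + 6 + 5 + 4 + 3 + 2 + 1 + 0 = 53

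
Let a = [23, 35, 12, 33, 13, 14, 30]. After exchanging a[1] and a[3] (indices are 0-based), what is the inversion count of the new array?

Positions 1 and 3 hold 35 and 33; after swapping, the array is [23, 33, 12, 35, 13, 14, 30].
For each element, count later entries that are smaller:
23 → 12, 13, 14 → 3
33 → 12, 13, 14, 30 → 4
12 → none → 0
35 → 13, 14, 30 → 3
13 → none → 0
14 → none → 0
30 → none → 0
Sum: 3 + 4 + 0 + 3 + 0 + 0 + 0 = 10

10 inversions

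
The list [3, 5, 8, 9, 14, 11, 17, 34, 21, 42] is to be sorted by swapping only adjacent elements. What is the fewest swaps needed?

2 adjacent swaps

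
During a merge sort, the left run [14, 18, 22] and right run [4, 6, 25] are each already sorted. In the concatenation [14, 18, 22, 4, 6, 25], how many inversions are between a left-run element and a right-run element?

Take each right-half value and tally the left-half values above it:
r = 4: 14, 18, 22 → 3
r = 6: 14, 18, 22 → 3
r = 25: none → 0
Cross-inversions: 3 + 3 + 0 = 6

6 cross-inversions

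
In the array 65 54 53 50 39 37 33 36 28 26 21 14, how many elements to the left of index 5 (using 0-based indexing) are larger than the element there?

5

The element at index 5 is 37.
Elements before it: 65, 54, 53, 50, 39
Those larger than 37: 65, 54, 53, 50, 39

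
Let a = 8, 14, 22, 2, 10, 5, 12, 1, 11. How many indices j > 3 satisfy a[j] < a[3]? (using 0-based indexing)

The element at index 3 is 2.
Elements after it: 10, 5, 12, 1, 11
Those smaller than 2: 1

1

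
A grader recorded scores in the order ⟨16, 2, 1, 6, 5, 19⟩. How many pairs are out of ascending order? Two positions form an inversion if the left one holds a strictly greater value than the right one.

6 inversions

Listing every pair i<j with a[i]>a[j] (using 1-based positions):
(1,2): 16 > 2
(1,3): 16 > 1
(1,4): 16 > 6
(1,5): 16 > 5
(2,3): 2 > 1
(4,5): 6 > 5
That's 6 pairs.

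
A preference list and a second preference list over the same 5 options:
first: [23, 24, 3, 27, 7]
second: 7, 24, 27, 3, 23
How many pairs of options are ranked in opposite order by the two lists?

Assign each item its position (1..5) in the first ordering, then rewrite the second ordering as that position sequence:
positions: 23→1, 24→2, 3→3, 27→4, 7→5
second ordering as positions: [5, 2, 4, 3, 1]
Discordant pairs = inversions in this position sequence.
5: 2, 4, 3, 1 → 4
2: 1 → 1
4: 3, 1 → 2
3: 1 → 1
1: 0
Total: 4 + 1 + 2 + 1 + 0 = 8

8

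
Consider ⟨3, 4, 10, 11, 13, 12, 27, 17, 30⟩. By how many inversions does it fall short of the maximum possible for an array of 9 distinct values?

34 inversions short

Maximum inversions for 9 distinct elements is C(9, 2) = 9·8/2 = 36.
Current inversions — for each element, count later smaller elements:
3: 0
4: 0
10: 0
11: 0
13: 1
12: 0
27: 1
17: 0
30: 0
Current total: 0 + 0 + 0 + 0 + 1 + 0 + 1 + 0 + 0 = 2
Shortfall: 36 − 2 = 34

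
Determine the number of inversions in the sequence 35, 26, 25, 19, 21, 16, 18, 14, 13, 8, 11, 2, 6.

74

For each element, count later entries that are smaller:
35: 12
26: 11
25: 10
19: 8
21: 8
16: 6
18: 6
14: 5
13: 4
8: 2
11: 2
2: 0
6: 0
Sum: 12 + 11 + 10 + 8 + 8 + 6 + 6 + 5 + 4 + 2 + 2 + 0 + 0 = 74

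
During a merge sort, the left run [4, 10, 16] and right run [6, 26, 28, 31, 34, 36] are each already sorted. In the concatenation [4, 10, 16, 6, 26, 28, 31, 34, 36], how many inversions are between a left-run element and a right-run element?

Cross-inversions: 2

For each element r of the right run, count left-run elements greater than r:
r = 6: 10, 16 → 2
r = 26: none → 0
r = 28: none → 0
r = 31: none → 0
r = 34: none → 0
r = 36: none → 0
Cross-inversions: 2 + 0 + 0 + 0 + 0 + 0 = 2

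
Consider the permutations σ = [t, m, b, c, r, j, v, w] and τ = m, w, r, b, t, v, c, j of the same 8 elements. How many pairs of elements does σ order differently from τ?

Assign each item its position (1..8) in the first ordering, then rewrite the second ordering as that position sequence:
positions: t→1, m→2, b→3, c→4, r→5, j→6, v→7, w→8
second ordering as positions: [2, 8, 5, 3, 1, 7, 4, 6]
Discordant pairs = inversions in this position sequence.
2: 1 → 1
8: 5, 3, 1, 7, 4, 6 → 6
5: 3, 1, 4 → 3
3: 1 → 1
1: 0
7: 4, 6 → 2
4: 0
6: 0
Total: 1 + 6 + 3 + 1 + 0 + 2 + 0 + 0 = 13

13 discordant pairs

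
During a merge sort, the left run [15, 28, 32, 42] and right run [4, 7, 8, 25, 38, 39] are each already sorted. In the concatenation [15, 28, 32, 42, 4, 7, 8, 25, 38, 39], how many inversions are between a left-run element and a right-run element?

17 cross-inversions

Count, for every r in R, how many entries of L exceed r:
r = 4: 15, 28, 32, 42 → 4
r = 7: 15, 28, 32, 42 → 4
r = 8: 15, 28, 32, 42 → 4
r = 25: 28, 32, 42 → 3
r = 38: 42 → 1
r = 39: 42 → 1
Cross-inversions: 4 + 4 + 4 + 3 + 1 + 1 = 17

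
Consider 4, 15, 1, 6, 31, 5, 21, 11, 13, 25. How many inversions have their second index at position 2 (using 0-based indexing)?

2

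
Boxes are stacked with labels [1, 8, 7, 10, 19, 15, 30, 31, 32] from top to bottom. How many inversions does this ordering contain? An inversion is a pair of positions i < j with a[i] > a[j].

For each element, count later entries that are smaller:
1: 0
8: 1
7: 0
10: 0
19: 1
15: 0
30: 0
31: 0
32: 0
Sum: 0 + 1 + 0 + 0 + 1 + 0 + 0 + 0 + 0 = 2

2 inversions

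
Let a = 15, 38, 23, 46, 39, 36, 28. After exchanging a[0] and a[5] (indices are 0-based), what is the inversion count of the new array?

12 inversions

Positions 0 and 5 hold 15 and 36; after swapping, the array is [36, 38, 23, 46, 39, 15, 28].
Element-by-element contributions:
36 → 23, 15, 28 → 3
38 → 23, 15, 28 → 3
23 → 15 → 1
46 → 39, 15, 28 → 3
39 → 15, 28 → 2
15 → none → 0
28 → none → 0
Sum: 3 + 3 + 1 + 3 + 2 + 0 + 0 = 12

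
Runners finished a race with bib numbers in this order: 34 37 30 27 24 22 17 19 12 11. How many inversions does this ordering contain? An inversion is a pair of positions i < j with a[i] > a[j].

There are 43 out-of-order pairs.

Sweep left to right; for each value list the smaller values that follow it:
34 → 30, 27, 24, 22, 17, 19, 12, 11 → 8
37 → 30, 27, 24, 22, 17, 19, 12, 11 → 8
30 → 27, 24, 22, 17, 19, 12, 11 → 7
27 → 24, 22, 17, 19, 12, 11 → 6
24 → 22, 17, 19, 12, 11 → 5
22 → 17, 19, 12, 11 → 4
17 → 12, 11 → 2
19 → 12, 11 → 2
12 → 11 → 1
11 → none → 0
Sum: 8 + 8 + 7 + 6 + 5 + 4 + 2 + 2 + 1 + 0 = 43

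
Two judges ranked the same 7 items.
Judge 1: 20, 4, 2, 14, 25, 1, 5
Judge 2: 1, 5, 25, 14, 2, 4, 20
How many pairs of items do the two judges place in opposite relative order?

Assign each item its position (1..7) in the first ordering, then rewrite the second ordering as that position sequence:
positions: 20→1, 4→2, 2→3, 14→4, 25→5, 1→6, 5→7
second ordering as positions: [6, 7, 5, 4, 3, 2, 1]
Discordant pairs = inversions in this position sequence.
6: 5, 4, 3, 2, 1 → 5
7: 5, 4, 3, 2, 1 → 5
5: 4, 3, 2, 1 → 4
4: 3, 2, 1 → 3
3: 2, 1 → 2
2: 1 → 1
1: 0
Total: 5 + 5 + 4 + 3 + 2 + 1 + 0 = 20

20 discordant pairs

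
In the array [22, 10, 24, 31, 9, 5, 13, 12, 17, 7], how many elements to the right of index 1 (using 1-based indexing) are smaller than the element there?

7

The element at index 1 is 22.
Elements after it: 10, 24, 31, 9, 5, 13, 12, 17, 7
Those smaller than 22: 10, 9, 5, 13, 12, 17, 7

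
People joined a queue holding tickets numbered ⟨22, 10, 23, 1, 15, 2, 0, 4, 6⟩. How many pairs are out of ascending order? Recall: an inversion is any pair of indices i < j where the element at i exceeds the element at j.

Element-by-element contributions:
22 → 10, 1, 15, 2, 0, 4, 6 → 7
10 → 1, 2, 0, 4, 6 → 5
23 → 1, 15, 2, 0, 4, 6 → 6
1 → 0 → 1
15 → 2, 0, 4, 6 → 4
2 → 0 → 1
0 → none → 0
4 → none → 0
6 → none → 0
Sum: 7 + 5 + 6 + 1 + 4 + 1 + 0 + 0 + 0 = 24

24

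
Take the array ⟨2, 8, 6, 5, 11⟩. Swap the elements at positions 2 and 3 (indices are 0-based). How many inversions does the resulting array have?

Inversions: 2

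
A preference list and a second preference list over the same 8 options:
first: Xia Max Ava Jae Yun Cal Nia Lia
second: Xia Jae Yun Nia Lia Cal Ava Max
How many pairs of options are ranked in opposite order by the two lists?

13 pairs

Assign each item its position (1..8) in the first ordering, then rewrite the second ordering as that position sequence:
positions: Xia→1, Max→2, Ava→3, Jae→4, Yun→5, Cal→6, Nia→7, Lia→8
second ordering as positions: [1, 4, 5, 7, 8, 6, 3, 2]
Discordant pairs = inversions in this position sequence.
1: 0
4: 3, 2 → 2
5: 3, 2 → 2
7: 6, 3, 2 → 3
8: 6, 3, 2 → 3
6: 3, 2 → 2
3: 2 → 1
2: 0
Total: 0 + 2 + 2 + 3 + 3 + 2 + 1 + 0 = 13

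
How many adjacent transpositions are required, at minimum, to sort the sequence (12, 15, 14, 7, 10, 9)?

11

Each adjacent swap fixes exactly one inversion, so the minimum swap count equals the number of inversions.
Count inversions — for each element, later elements that are smaller:
12: 7, 10, 9 → 3
15: 14, 7, 10, 9 → 4
14: 7, 10, 9 → 3
7: none → 0
10: 9 → 1
9: none → 0
Total inversions: 3 + 4 + 3 + 0 + 1 + 0 = 11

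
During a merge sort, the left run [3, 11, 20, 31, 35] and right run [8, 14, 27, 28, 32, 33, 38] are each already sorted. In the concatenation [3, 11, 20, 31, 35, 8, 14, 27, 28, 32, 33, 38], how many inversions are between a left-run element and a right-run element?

Take each right-half value and tally the left-half values above it:
r = 8: 11, 20, 31, 35 → 4
r = 14: 20, 31, 35 → 3
r = 27: 31, 35 → 2
r = 28: 31, 35 → 2
r = 32: 35 → 1
r = 33: 35 → 1
r = 38: none → 0
Cross-inversions: 4 + 3 + 2 + 2 + 1 + 1 + 0 = 13

13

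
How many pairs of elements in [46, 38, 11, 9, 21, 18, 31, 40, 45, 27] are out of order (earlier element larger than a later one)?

20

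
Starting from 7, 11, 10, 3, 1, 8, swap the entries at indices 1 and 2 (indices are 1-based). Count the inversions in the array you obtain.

11

Positions 1 and 2 hold 7 and 11; after swapping, the array is [11, 7, 10, 3, 1, 8].
Sweep left to right; for each value list the smaller values that follow it:
11 → 7, 10, 3, 1, 8 → 5
7 → 3, 1 → 2
10 → 3, 1, 8 → 3
3 → 1 → 1
1 → none → 0
8 → none → 0
Sum: 5 + 2 + 3 + 1 + 0 + 0 = 11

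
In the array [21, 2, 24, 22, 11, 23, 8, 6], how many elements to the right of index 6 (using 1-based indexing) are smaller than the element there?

2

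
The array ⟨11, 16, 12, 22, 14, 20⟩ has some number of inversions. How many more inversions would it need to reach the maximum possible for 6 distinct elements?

Maximum inversions for 6 distinct elements is C(6, 2) = 6·5/2 = 15.
Current inversions — for each element, count later smaller elements:
11: 0
16: 2
12: 0
22: 2
14: 0
20: 0
Current total: 0 + 2 + 0 + 2 + 0 + 0 = 4
Shortfall: 15 − 4 = 11

11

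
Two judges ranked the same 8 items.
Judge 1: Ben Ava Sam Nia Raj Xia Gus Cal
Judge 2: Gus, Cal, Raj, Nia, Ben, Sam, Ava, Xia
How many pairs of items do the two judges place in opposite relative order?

20

Assign each item its position (1..8) in the first ordering, then rewrite the second ordering as that position sequence:
positions: Ben→1, Ava→2, Sam→3, Nia→4, Raj→5, Xia→6, Gus→7, Cal→8
second ordering as positions: [7, 8, 5, 4, 1, 3, 2, 6]
Discordant pairs = inversions in this position sequence.
7: 5, 4, 1, 3, 2, 6 → 6
8: 5, 4, 1, 3, 2, 6 → 6
5: 4, 1, 3, 2 → 4
4: 1, 3, 2 → 3
1: 0
3: 2 → 1
2: 0
6: 0
Total: 6 + 6 + 4 + 3 + 0 + 1 + 0 + 0 = 20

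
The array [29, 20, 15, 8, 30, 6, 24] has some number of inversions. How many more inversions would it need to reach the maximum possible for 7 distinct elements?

8 inversions short

Maximum inversions for 7 distinct elements is C(7, 2) = 7·6/2 = 21.
Current inversions — for each element, count later smaller elements:
29: 5
20: 3
15: 2
8: 1
30: 2
6: 0
24: 0
Current total: 5 + 3 + 2 + 1 + 2 + 0 + 0 = 13
Shortfall: 21 − 13 = 8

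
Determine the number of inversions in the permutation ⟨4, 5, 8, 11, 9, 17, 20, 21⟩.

Inversions: 1

For each element, count later entries that are smaller:
4 → none → 0
5 → none → 0
8 → none → 0
11 → 9 → 1
9 → none → 0
17 → none → 0
20 → none → 0
21 → none → 0
Sum: 0 + 0 + 0 + 1 + 0 + 0 + 0 + 0 = 1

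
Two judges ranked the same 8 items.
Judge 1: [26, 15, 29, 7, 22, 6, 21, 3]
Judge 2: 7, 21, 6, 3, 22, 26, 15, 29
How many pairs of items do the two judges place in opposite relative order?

19 discordant pairs

Assign each item its position (1..8) in the first ordering, then rewrite the second ordering as that position sequence:
positions: 26→1, 15→2, 29→3, 7→4, 22→5, 6→6, 21→7, 3→8
second ordering as positions: [4, 7, 6, 8, 5, 1, 2, 3]
Discordant pairs = inversions in this position sequence.
4: 1, 2, 3 → 3
7: 6, 5, 1, 2, 3 → 5
6: 5, 1, 2, 3 → 4
8: 5, 1, 2, 3 → 4
5: 1, 2, 3 → 3
1: 0
2: 0
3: 0
Total: 3 + 5 + 4 + 4 + 3 + 0 + 0 + 0 = 19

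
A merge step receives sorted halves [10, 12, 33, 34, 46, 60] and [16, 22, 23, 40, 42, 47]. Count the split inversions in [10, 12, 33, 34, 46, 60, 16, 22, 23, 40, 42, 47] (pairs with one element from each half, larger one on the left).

For each element r of the right run, count left-run elements greater than r:
r = 16: 33, 34, 46, 60 → 4
r = 22: 33, 34, 46, 60 → 4
r = 23: 33, 34, 46, 60 → 4
r = 40: 46, 60 → 2
r = 42: 46, 60 → 2
r = 47: 60 → 1
Cross-inversions: 4 + 4 + 4 + 2 + 2 + 1 = 17

17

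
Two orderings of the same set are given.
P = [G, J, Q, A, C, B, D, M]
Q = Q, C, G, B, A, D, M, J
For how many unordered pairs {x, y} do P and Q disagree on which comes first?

10 disagreeing pairs

Assign each item its position (1..8) in the first ordering, then rewrite the second ordering as that position sequence:
positions: G→1, J→2, Q→3, A→4, C→5, B→6, D→7, M→8
second ordering as positions: [3, 5, 1, 6, 4, 7, 8, 2]
Discordant pairs = inversions in this position sequence.
3: 1, 2 → 2
5: 1, 4, 2 → 3
1: 0
6: 4, 2 → 2
4: 2 → 1
7: 2 → 1
8: 2 → 1
2: 0
Total: 2 + 3 + 0 + 2 + 1 + 1 + 1 + 0 = 10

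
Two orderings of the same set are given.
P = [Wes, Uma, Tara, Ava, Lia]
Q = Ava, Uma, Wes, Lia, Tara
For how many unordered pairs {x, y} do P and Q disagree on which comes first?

5 disagreeing pairs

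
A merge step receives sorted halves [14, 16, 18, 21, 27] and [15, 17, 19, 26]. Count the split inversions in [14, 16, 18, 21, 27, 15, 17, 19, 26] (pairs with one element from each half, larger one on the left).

There are 10 split inversions.

Take each right-half value and tally the left-half values above it:
r = 15: 16, 18, 21, 27 → 4
r = 17: 18, 21, 27 → 3
r = 19: 21, 27 → 2
r = 26: 27 → 1
Cross-inversions: 4 + 3 + 2 + 1 = 10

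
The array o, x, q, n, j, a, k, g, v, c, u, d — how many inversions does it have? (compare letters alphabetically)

Sweep left to right; for each value list the smaller values that follow it:
o → n, j, a, k, g, c, d → 7
x → q, n, j, a, k, g, v, c, u, d → 10
q → n, j, a, k, g, c, d → 7
n → j, a, k, g, c, d → 6
j → a, g, c, d → 4
a → none → 0
k → g, c, d → 3
g → c, d → 2
v → c, u, d → 3
c → none → 0
u → d → 1
d → none → 0
Sum: 7 + 10 + 7 + 6 + 4 + 0 + 3 + 2 + 3 + 0 + 1 + 0 = 43

43 inversions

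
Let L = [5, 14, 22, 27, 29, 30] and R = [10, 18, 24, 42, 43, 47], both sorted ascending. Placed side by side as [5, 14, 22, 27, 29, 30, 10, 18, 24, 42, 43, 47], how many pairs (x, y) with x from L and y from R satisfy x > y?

Take each right-half value and tally the left-half values above it:
r = 10: 14, 22, 27, 29, 30 → 5
r = 18: 22, 27, 29, 30 → 4
r = 24: 27, 29, 30 → 3
r = 42: none → 0
r = 43: none → 0
r = 47: none → 0
Cross-inversions: 5 + 4 + 3 + 0 + 0 + 0 = 12

12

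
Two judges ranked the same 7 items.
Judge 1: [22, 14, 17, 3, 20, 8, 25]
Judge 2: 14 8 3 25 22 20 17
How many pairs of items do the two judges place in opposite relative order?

Assign each item its position (1..7) in the first ordering, then rewrite the second ordering as that position sequence:
positions: 22→1, 14→2, 17→3, 3→4, 20→5, 8→6, 25→7
second ordering as positions: [2, 6, 4, 7, 1, 5, 3]
Discordant pairs = inversions in this position sequence.
2: 1 → 1
6: 4, 1, 5, 3 → 4
4: 1, 3 → 2
7: 1, 5, 3 → 3
1: 0
5: 3 → 1
3: 0
Total: 1 + 4 + 2 + 3 + 0 + 1 + 0 = 11

11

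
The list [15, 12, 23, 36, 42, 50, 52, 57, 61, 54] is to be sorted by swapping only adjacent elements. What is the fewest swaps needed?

3 adjacent swaps

Each adjacent swap fixes exactly one inversion, so the minimum swap count equals the number of inversions.
Count inversions — for each element, later elements that are smaller:
15: 12 → 1
12: none → 0
23: none → 0
36: none → 0
42: none → 0
50: none → 0
52: none → 0
57: 54 → 1
61: 54 → 1
54: none → 0
Total inversions: 1 + 0 + 0 + 0 + 0 + 0 + 0 + 1 + 1 + 0 = 3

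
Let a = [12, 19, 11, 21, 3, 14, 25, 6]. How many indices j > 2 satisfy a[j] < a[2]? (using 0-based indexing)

2 such elements

The element at index 2 is 11.
Elements after it: 21, 3, 14, 25, 6
Those smaller than 11: 3, 6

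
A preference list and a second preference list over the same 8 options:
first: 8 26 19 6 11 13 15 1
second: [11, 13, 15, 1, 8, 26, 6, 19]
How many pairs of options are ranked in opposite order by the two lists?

Assign each item its position (1..8) in the first ordering, then rewrite the second ordering as that position sequence:
positions: 8→1, 26→2, 19→3, 6→4, 11→5, 13→6, 15→7, 1→8
second ordering as positions: [5, 6, 7, 8, 1, 2, 4, 3]
Discordant pairs = inversions in this position sequence.
5: 1, 2, 4, 3 → 4
6: 1, 2, 4, 3 → 4
7: 1, 2, 4, 3 → 4
8: 1, 2, 4, 3 → 4
1: 0
2: 0
4: 3 → 1
3: 0
Total: 4 + 4 + 4 + 4 + 0 + 0 + 1 + 0 = 17

17 pairs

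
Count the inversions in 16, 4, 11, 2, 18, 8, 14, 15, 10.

Count, for each position, how many later elements it exceeds:
16: 7
4: 1
11: 3
2: 0
18: 4
8: 0
14: 1
15: 1
10: 0
Sum: 7 + 1 + 3 + 0 + 4 + 0 + 1 + 1 + 0 = 17

17 inversions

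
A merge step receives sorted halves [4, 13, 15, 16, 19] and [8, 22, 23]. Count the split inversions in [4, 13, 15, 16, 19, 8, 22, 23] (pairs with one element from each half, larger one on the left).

4 split inversions

Count, for every r in R, how many entries of L exceed r:
r = 8: 13, 15, 16, 19 → 4
r = 22: none → 0
r = 23: none → 0
Cross-inversions: 4 + 0 + 0 = 4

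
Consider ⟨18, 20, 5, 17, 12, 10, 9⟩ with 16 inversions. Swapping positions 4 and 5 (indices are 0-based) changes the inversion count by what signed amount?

Positions 4 and 5 hold 12 and 10; after swapping, the array is [18, 20, 5, 17, 10, 12, 9].
Sweep left to right; for each value list the smaller values that follow it:
18: 5
20: 5
5: 0
17: 3
10: 1
12: 1
9: 0
Sum: 5 + 5 + 0 + 3 + 1 + 1 + 0 = 15
Change: 15 − 16 = -1

-1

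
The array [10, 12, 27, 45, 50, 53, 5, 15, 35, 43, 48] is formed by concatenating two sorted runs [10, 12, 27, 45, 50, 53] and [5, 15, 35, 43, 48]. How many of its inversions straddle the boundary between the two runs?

18 split inversions

Take each right-half value and tally the left-half values above it:
r = 5: 10, 12, 27, 45, 50, 53 → 6
r = 15: 27, 45, 50, 53 → 4
r = 35: 45, 50, 53 → 3
r = 43: 45, 50, 53 → 3
r = 48: 50, 53 → 2
Cross-inversions: 6 + 4 + 3 + 3 + 2 = 18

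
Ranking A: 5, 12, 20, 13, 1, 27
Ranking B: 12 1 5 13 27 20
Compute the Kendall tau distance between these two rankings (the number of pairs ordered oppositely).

6 discordant pairs

Assign each item its position (1..6) in the first ordering, then rewrite the second ordering as that position sequence:
positions: 5→1, 12→2, 20→3, 13→4, 1→5, 27→6
second ordering as positions: [2, 5, 1, 4, 6, 3]
Discordant pairs = inversions in this position sequence.
2: 1 → 1
5: 1, 4, 3 → 3
1: 0
4: 3 → 1
6: 3 → 1
3: 0
Total: 1 + 3 + 0 + 1 + 1 + 0 = 6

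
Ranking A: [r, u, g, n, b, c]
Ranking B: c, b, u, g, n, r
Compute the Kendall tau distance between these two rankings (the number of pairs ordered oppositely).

There are 12 discordant pairs.

Assign each item its position (1..6) in the first ordering, then rewrite the second ordering as that position sequence:
positions: r→1, u→2, g→3, n→4, b→5, c→6
second ordering as positions: [6, 5, 2, 3, 4, 1]
Discordant pairs = inversions in this position sequence.
6: 5, 2, 3, 4, 1 → 5
5: 2, 3, 4, 1 → 4
2: 1 → 1
3: 1 → 1
4: 1 → 1
1: 0
Total: 5 + 4 + 1 + 1 + 1 + 0 = 12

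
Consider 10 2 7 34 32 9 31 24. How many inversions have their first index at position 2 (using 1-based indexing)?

0

The element at index 2 is 2.
Elements after it: 7, 34, 32, 9, 31, 24
None of them are smaller than 2.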